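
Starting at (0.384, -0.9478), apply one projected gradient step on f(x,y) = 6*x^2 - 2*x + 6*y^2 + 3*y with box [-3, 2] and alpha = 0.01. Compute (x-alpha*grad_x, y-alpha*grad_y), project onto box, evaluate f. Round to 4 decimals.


Step 1: Compute gradient at (0.384, -0.9478).
grad_x = 2*6*0.384 - 2 = 2.608
grad_y = 2*6*-0.9478 + 3 = -8.3736
Step 2: Gradient step.
x_raw = 0.384 - 0.01*2.608 = 0.3579
y_raw = -0.9478 - 0.01*-8.3736 = -0.8641
Step 3: Project onto [-3, 2].
x_proj = clip(0.3579) = 0.3579
y_proj = clip(-0.8641) = -0.8641
Step 4: Evaluate f.
f(0.3579, -0.8641) = 1.9402


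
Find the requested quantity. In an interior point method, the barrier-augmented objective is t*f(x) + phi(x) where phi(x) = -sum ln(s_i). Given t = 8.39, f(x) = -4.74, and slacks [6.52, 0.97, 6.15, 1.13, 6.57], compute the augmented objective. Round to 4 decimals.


Step 1: Compute log-barrier.
ln values: [1.8749, -0.0305, 1.8165, 0.1222, 1.8825]
phi = -(1.8749 - 0.0305 + 1.8165 + 0.1222 + 1.8825) = -5.6656
Step 2: Compute augmented objective.
t*f(x) = 8.39*-4.74 = -39.7686
Total = -39.7686 - 5.6656 = -45.4342


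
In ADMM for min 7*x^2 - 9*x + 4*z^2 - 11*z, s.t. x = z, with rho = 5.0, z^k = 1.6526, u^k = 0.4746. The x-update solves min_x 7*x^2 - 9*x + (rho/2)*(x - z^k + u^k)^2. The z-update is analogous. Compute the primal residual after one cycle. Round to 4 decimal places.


ADMM iteration with rho = 5.0, z^k = 1.6526, u^k = 0.4746
Step 1: x-update.
Minimize 7*x^2 - 9*x + (5.0/2)*(x - 1.6526 + 0.4746)^2
FOC: (2*7 + 5.0)*x = 9 + 5.0*(1.6526 - 0.4746)
x^{k+1} = 0.7837
Step 2: z-update.
Minimize 4*z^2 - 11*z + (5.0/2)*(0.7837 - z + 0.4746)^2
FOC: (2*4 + 5.0)*z = 11 + 5.0*(0.7837 + 0.4746)
z^{k+1} = 1.3301
Step 3: u-update.
u^{k+1} = 0.4746 + 0.7837 - 1.3301 = -0.0718
Step 4: Primal residual = |0.7837 - 1.3301| = 0.5464


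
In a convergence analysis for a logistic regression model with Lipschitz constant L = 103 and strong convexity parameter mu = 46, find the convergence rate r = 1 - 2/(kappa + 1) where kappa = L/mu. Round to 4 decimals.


Step 1: Compute the condition number.
kappa = L/mu = 103/46 = 2.2391
Step 2: Compute the convergence rate.
r = 1 - 2/(kappa + 1) = 1 - 2*mu/(L + mu) = (L - mu)/(L + mu) = 57/149 = 0.3826


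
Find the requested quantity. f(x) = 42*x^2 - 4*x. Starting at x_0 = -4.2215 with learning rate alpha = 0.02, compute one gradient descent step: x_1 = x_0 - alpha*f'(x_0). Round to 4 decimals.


We compute the gradient at x_0 and apply the update.
f'(x) = 84*x - 4
f'(-4.2215) = 84*-4.2215 - 4 = -358.606
x_1 = -4.2215 - 0.02*-358.606 = 2.9506


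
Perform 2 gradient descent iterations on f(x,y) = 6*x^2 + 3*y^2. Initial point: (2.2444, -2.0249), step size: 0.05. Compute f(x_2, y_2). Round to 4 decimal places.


Gradient descent on f(x,y) = 6*x^2 + 3*y^2.
Starting point: (2.2444, -2.0249), alpha = 0.05
Step 1: grad_x = 2*6*2.2444 = 26.9328, grad_y = 2*3*-2.0249 = -12.1494
  x_1 = 2.2444 - 0.05*26.9328 = 0.8978
  y_1 = -2.0249 - 0.05*-12.1494 = -1.4174
Step 2: grad_x = 2*6*0.8978 = 10.7731, grad_y = 2*3*-1.4174 = -8.5046
  x_2 = 0.8978 - 0.05*10.7731 = 0.3591
  y_2 = -1.4174 - 0.05*-8.5046 = -0.9922
f(0.3591, -0.9922) = 6*0.3591^2 + 3*(-0.9922)^2 = 3.7271


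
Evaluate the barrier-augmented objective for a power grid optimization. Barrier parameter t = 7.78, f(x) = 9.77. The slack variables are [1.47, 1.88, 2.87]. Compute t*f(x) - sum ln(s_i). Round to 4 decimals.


Step 1: Compute log-barrier.
ln values: [0.3853, 0.6313, 1.0543]
phi = -(0.3853 + 0.6313 + 1.0543) = -2.0708
Step 2: Compute augmented objective.
t*f(x) = 7.78*9.77 = 76.0106
Total = 76.0106 - 2.0708 = 73.9398


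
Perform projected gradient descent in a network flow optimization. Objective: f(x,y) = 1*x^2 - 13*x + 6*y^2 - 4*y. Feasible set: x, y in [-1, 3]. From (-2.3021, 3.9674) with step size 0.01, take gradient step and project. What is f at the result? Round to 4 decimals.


Step 1: Compute gradient at (-2.3021, 3.9674).
grad_x = 2*1*-2.3021 - 13 = -17.6042
grad_y = 2*6*3.9674 - 4 = 43.6088
Step 2: Gradient step.
x_raw = -2.3021 - 0.01*-17.6042 = -2.1261
y_raw = 3.9674 - 0.01*43.6088 = 3.5313
Step 3: Project onto [-1, 3].
x_proj = clip(-2.1261) = -1.0
y_proj = clip(3.5313) = 3.0
Step 4: Evaluate f.
f(-1.0, 3.0) = 56.0


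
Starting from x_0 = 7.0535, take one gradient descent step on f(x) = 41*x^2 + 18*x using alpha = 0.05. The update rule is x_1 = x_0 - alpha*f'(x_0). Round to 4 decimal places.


We compute the gradient at x_0 and apply the update.
f'(x) = 82*x + 18
f'(7.0535) = 82*7.0535 + 18 = 596.387
x_1 = 7.0535 - 0.05*596.387 = -22.7659


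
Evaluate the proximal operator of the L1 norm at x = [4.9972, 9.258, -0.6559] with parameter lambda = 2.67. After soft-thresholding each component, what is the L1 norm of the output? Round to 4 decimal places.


Soft-thresholding with lambda = 2.67:
prox(4.9972) = sign(4.9972)*max(|4.9972| - 2.67, 0) = 2.3272
prox(9.258) = sign(9.258)*max(|9.258| - 2.67, 0) = 6.588
prox(-0.6559) = sign(-0.6559)*max(|-0.6559| - 2.67, 0) = 0.0
prox(x) = [2.3272, 6.588, 0.0]
||prox(x)||_1 = 2.3272 + 6.588 + 0.0 = 8.9152


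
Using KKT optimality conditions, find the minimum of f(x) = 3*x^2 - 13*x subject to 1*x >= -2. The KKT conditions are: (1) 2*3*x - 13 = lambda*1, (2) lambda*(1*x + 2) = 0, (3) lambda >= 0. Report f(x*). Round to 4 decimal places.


Step 1: Try lambda = 0 (constraint inactive).
Stationarity: 2*3*x - 13 = 0
x* = 13/(2*3) = 13/6 = 2.1667 (rounded; the exact value 13/6 is used below)
Check constraint: 1*2.1667 = 2.1667 >= -2 -- satisfied.
Step 2: Compute optimal value.
f(x*) = 3*(13/6)^2 - 13*(13/6) = -14.0833


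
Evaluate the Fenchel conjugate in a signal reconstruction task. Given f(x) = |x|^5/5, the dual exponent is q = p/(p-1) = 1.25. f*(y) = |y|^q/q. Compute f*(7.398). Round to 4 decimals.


The conjugate exponent q satisfies 1/p + 1/q = 1.
p = 5, so q = 5/(5 - 1) = 1.25
|y|^q = 7.398^1.25 = 12.2009
f*(7.398) = 12.2009 / 1.25 = 9.7607


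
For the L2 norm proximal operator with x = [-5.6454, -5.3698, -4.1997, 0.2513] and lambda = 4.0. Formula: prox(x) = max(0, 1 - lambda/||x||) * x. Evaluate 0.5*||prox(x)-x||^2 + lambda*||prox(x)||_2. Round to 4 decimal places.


Step 1: Compute ||x||.
||x|| = 8.8547
Step 2: Compute scaling factor.
scale = max(0, 1 - 4.0/8.8547) = 0.5483
Step 3: prox(x) = [-3.0952, -2.9441, -2.3025, 0.1378]
||prox(x)|| = 4.8547
Step 4: Proximal objective.
0.5*||prox-x||^2 = 8.0
lambda*||prox|| = 19.4188
Total = 27.4188


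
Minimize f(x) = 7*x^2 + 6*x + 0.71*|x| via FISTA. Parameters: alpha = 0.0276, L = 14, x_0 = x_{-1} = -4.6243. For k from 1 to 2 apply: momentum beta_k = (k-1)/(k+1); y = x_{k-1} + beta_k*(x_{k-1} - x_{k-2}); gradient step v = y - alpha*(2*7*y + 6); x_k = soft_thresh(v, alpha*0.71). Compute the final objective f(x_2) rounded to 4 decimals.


FISTA on f(x) = 7*x^2 + 6*x + 0.71*|x|
L = 14, alpha = 0.0276
Iteration 1: beta = 0.0, y = -4.6243 + 0.0*(-4.6243 + 4.6243) = -4.6243
  grad(y) = -58.7402, v = y - alpha*grad = -3.0031
  prox(v) = soft_thresh(-3.0031, 0.0196) = -2.9835
Iteration 2: beta = 0.3333, y = -2.9835 + 0.3333*(-2.9835 + 4.6243) = -2.4365
  grad(y) = -28.1115, v = y - alpha*grad = -1.6607
  prox(v) = soft_thresh(-1.6607, 0.0196) = -1.6411
f(x_2) = 7*(-1.6411)^2 + 6*(-1.6411) + 0.71*|-1.6411| = 10.1703


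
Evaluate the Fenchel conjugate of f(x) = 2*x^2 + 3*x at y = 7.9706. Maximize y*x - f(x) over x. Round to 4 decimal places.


f*(y) = sup_x {y*x - a*x^2 - b*x} = sup_x {(y-b)*x - a*x^2}
FOC: (y - b) - 2a*x = 0 => x* = (y - b)/(2a)
x* = (7.9706 - 3)/(2*2) = 1.2427
f*(7.9706) = (y-b)^2/(4a) = (7.9706 - 3)^2/(4*2)
= 24.7069/8 = 3.0884


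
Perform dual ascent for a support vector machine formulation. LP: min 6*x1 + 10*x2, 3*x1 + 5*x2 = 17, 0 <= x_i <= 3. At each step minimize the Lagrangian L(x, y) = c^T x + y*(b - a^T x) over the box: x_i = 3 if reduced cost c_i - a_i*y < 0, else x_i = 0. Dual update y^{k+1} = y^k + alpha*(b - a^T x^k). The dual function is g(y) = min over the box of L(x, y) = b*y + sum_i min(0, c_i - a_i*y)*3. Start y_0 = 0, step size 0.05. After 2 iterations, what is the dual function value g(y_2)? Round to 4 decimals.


Dual ascent for LP: min 6*x1 + 10*x2, 3*x1 + 5*x2 = 17, 0 <= x_i <= 3
Step 1: y^k = 0.0, reduced costs: (6.0, 10.0)
  x^k = (0.0, 0.0), subgradient = b - a^T x = 17.0
  y^{k+1} = 0.0 + 0.05*17.0 = 0.85
Step 2: y^k = 0.85, reduced costs: (3.45, 5.75)
  x^k = (0.0, 0.0), subgradient = b - a^T x = 17.0
  y^{k+1} = 0.85 + 0.05*17.0 = 1.7
Dual objective at y_2 = 1.7: reduced costs (0.9, 1.5), box minimizer x = (0.0, 0.0)
g(y_2) = b*y + (c1 - a1*y)*x1 + (c2 - a2*y)*x2 = 17*1.7 + 0.9*0.0 + 1.5*0.0 = 28.9 + 0.0 + 0.0 = 28.9


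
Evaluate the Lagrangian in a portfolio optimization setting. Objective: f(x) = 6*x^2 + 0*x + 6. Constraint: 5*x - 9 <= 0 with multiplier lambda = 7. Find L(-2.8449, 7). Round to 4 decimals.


Step 1: Evaluate f(x).
f(-2.8449) = 6*(-2.8449)^2 + 0*(-2.8449) + 6 = 54.5607
Step 2: Evaluate g(x).
g(-2.8449) = 5*-2.8449 - 9 = -23.2245
Step 3: Compute Lagrangian.
L = 54.5607 + 7*-23.2245 = -108.0108


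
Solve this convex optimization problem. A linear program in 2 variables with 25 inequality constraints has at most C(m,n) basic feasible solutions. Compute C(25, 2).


Each vertex corresponds to some choice of n active constraints out of m, so the number of vertices is at most C(m, n) = m! / (n!(m-n)!).
m = 25, n = 2
Numerator: 25 * 24
Denominator: 2! = 2
C(25, 2) = 300


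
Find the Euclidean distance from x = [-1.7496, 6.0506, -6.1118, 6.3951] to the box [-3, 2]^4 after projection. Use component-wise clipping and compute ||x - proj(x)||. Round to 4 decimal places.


Project each component onto [-3, 2].
clip(-1.7496) = -1.7496, clip(6.0506) = 2.0, clip(-6.1118) = -3.0, clip(6.3951) = 2.0
Projection = [-1.7496, 2.0, -3.0, 2.0]
Squared diffs: [0.0, 16.4074, 9.6833, 19.3169]
Distance = sqrt(45.4076) = 6.7385


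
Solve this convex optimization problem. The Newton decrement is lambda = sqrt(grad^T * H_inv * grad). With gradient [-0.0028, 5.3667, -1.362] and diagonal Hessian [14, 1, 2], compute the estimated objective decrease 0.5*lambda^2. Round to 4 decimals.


Step 1: H is diagonal, so H^(-1) * g = [-0.0002, 5.3667, -0.681].
Step 2: g^T H^(-1) g = sum_i g_i^2 / H_ii
  = (-0.0028)^2/14 + (5.3667)^2/1 + (-1.362)^2/2
  = 0.0 + 28.8015 + 0.9275 = 29.729
Step 3: Objective decrease = 0.5 * g^T H^(-1) g = 14.8645


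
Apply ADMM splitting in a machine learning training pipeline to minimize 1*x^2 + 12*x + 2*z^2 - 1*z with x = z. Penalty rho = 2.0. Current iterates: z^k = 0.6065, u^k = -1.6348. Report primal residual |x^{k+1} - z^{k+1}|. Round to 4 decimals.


ADMM iteration with rho = 2.0, z^k = 0.6065, u^k = -1.6348
Step 1: x-update.
Minimize 1*x^2 + 12*x + (2.0/2)*(x - 0.6065 - 1.6348)^2
FOC: (2*1 + 2.0)*x = -12 + 2.0*(0.6065 + 1.6348)
x^{k+1} = -1.8794
Step 2: z-update.
Minimize 2*z^2 - 1*z + (2.0/2)*(-1.8794 - z - 1.6348)^2
FOC: (2*2 + 2.0)*z = 1 + 2.0*(-1.8794 - 1.6348)
z^{k+1} = -1.0047
Step 3: u-update.
u^{k+1} = -1.6348 - 1.8794 + 1.0047 = -2.5094
Step 4: Primal residual = |-1.8794 + 1.0047| = 0.8746


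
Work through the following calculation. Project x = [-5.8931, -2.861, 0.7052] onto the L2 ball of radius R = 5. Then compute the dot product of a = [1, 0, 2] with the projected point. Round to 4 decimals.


Step 1: Compute ||x|| (intermediates to 6 decimals).
||x|| = sqrt((-5.8931)^2 + (-2.861)^2 + 0.7052^2) = 6.588722
Step 2: Project.
Since ||x|| > R, scale = R/||x|| = 5/6.588722 = 0.758873, proj(x) = scale * x
proj(x) = [-4.472114, -2.171136, 0.535157]
Step 3: Dot product.
a^T * proj(x) = 1*(-4.472114) + 0*(-2.171136) + 2*0.535157 = -3.4018


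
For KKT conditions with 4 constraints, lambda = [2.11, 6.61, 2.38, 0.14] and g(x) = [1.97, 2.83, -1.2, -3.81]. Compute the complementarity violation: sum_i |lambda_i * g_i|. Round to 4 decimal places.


KKT complementary slackness check:
lambda_1 * g_1 = 2.11 * 1.97 = 4.1567
lambda_2 * g_2 = 6.61 * 2.83 = 18.7063
lambda_3 * g_3 = 2.38 * -1.2 = -2.856
lambda_4 * g_4 = 0.14 * -3.81 = -0.5334
Total violation = 4.1567 + 18.7063 + 2.856 + 0.5334 = 26.2524


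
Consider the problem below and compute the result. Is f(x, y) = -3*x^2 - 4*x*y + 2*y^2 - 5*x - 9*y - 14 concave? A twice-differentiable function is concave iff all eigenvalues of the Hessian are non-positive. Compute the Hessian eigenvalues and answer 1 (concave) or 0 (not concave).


The Hessian of f(x,y) = -3*x^2 - 4*x*y + 2*y^2 - 5*x - 9*y - 14 is:
H = [[-6, -4], [-4, 4]]
Trace = -6 + 4 = -2
Determinant = -6*4 - (-4)^2 = -40
Discriminant = (-2)^2 - 4*-40 = 164.0
Eigenvalues: lambda_1 = -7.4031, lambda_2 = 5.4031
The function is not concave.

0


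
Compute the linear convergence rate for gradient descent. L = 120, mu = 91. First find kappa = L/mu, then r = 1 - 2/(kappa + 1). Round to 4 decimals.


Step 1: Compute the condition number.
kappa = L/mu = 120/91 = 1.3187
Step 2: Compute the convergence rate.
r = 1 - 2/(kappa + 1) = 1 - 2*mu/(L + mu) = (L - mu)/(L + mu) = 29/211 = 0.1374


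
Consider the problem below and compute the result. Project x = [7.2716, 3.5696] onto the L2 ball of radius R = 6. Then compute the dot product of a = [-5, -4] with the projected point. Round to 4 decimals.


Step 1: Compute ||x|| (intermediates to 6 decimals).
||x|| = sqrt(7.2716^2 + 3.5696^2) = 8.100507
Step 2: Project.
Since ||x|| > R, scale = R/||x|| = 6/8.100507 = 0.740694, proj(x) = scale * x
proj(x) = [5.38603, 2.643981]
Step 3: Dot product.
a^T * proj(x) = -5*5.38603 - 4*2.643981 = -37.5061


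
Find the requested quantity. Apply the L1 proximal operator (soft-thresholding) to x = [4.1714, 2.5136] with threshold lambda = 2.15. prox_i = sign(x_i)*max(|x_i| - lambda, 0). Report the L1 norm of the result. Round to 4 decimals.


Soft-thresholding with lambda = 2.15:
prox(4.1714) = sign(4.1714)*max(|4.1714| - 2.15, 0) = 2.0214
prox(2.5136) = sign(2.5136)*max(|2.5136| - 2.15, 0) = 0.3636
prox(x) = [2.0214, 0.3636]
||prox(x)||_1 = 2.0214 + 0.3636 = 2.385


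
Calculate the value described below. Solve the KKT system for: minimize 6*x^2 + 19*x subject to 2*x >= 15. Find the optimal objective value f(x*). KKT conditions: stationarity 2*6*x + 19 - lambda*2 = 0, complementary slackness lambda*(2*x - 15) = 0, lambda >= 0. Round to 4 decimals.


Step 1: Try lambda = 0 (constraint inactive).
x_unc = -19/(2*6) = -1.5833
Check: 2*-1.5833 = -3.1666 < 15 -- violated!
Step 2: Constraint must be active: 2*x = 15
x* = 15/2 = 7.5
lambda = (2*6*7.5 + 19)/2 = 54.5
Step 3: Compute optimal value.
f(x*) = 6*7.5^2 + 19*7.5 = 480.0


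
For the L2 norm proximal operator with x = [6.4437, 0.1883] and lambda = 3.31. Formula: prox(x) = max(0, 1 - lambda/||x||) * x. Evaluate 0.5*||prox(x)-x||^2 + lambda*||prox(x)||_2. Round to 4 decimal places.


Step 1: Compute ||x||.
||x|| = 6.4465
Step 2: Compute scaling factor.
scale = max(0, 1 - 3.31/6.4465) = 0.4865
Step 3: prox(x) = [3.1351, 0.0916]
||prox(x)|| = 3.1365
Step 4: Proximal objective.
0.5*||prox-x||^2 = 5.4781
lambda*||prox|| = 10.3818
Total = 15.8597


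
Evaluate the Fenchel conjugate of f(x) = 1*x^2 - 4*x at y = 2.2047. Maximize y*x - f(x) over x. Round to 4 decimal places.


f*(y) = sup_x {y*x - a*x^2 - b*x} = sup_x {(y-b)*x - a*x^2}
FOC: (y - b) - 2a*x = 0 => x* = (y - b)/(2a)
x* = (2.2047 + 4)/(2*1) = 3.1024
f*(2.2047) = (y-b)^2/(4a) = (2.2047 + 4)^2/(4*1)
= 38.4983/4 = 9.6246


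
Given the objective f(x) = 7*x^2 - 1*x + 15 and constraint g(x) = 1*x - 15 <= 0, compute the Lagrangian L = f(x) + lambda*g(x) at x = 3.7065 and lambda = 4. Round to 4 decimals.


Step 1: Evaluate f(x).
f(3.7065) = 7*3.7065^2 - 1*3.7065 + 15 = 107.4605
Step 2: Evaluate g(x).
g(3.7065) = 1*3.7065 - 15 = -11.2935
Step 3: Compute Lagrangian.
L = 107.4605 + 4*-11.2935 = 62.2865


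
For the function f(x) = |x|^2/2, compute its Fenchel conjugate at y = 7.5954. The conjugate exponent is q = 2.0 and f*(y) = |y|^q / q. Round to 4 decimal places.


The conjugate exponent q satisfies 1/p + 1/q = 1.
p = 2, so q = 2/(2 - 1) = 2.0
|y|^q = 7.5954^2.0 = 57.6901
f*(7.5954) = 57.6901 / 2.0 = 28.8451


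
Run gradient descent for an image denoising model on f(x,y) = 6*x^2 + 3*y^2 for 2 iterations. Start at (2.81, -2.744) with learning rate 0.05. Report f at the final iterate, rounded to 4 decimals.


Gradient descent on f(x,y) = 6*x^2 + 3*y^2.
Starting point: (2.81, -2.744), alpha = 0.05
Step 1: grad_x = 2*6*2.81 = 33.72, grad_y = 2*3*-2.744 = -16.464
  x_1 = 2.81 - 0.05*33.72 = 1.124
  y_1 = -2.744 - 0.05*-16.464 = -1.9208
Step 2: grad_x = 2*6*1.124 = 13.488, grad_y = 2*3*-1.9208 = -11.5248
  x_2 = 1.124 - 0.05*13.488 = 0.4496
  y_2 = -1.9208 - 0.05*-11.5248 = -1.3446
f(0.4496, -1.3446) = 6*0.4496^2 + 3*(-1.3446)^2 = 6.6364


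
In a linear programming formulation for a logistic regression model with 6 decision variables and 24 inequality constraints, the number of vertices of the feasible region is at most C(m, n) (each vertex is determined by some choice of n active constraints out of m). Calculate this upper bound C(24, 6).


Each vertex corresponds to some choice of n active constraints out of m, so the number of vertices is at most C(m, n) = m! / (n!(m-n)!).
m = 24, n = 6
Numerator: 24 * 23 * 22 * 21 * 20 * 19
Denominator: 6! = 720
C(24, 6) = 134596


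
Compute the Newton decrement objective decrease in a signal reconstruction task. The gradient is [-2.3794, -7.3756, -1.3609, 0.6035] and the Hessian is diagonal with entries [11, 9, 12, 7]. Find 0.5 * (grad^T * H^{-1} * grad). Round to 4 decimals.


Step 1: H is diagonal, so H^(-1) * g = [-0.2163, -0.8195, -0.1134, 0.0862].
Step 2: g^T H^(-1) g = sum_i g_i^2 / H_ii
  = (-2.3794)^2/11 + (-7.3756)^2/9 + (-1.3609)^2/12 + (0.6035)^2/7
  = 0.5147 + 6.0444 + 0.1543 + 0.052 = 6.7654
Step 3: Objective decrease = 0.5 * g^T H^(-1) g = 3.3827


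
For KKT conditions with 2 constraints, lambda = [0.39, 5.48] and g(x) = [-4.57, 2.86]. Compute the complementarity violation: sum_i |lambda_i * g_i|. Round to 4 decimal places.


KKT complementary slackness check:
lambda_1 * g_1 = 0.39 * -4.57 = -1.7823
lambda_2 * g_2 = 5.48 * 2.86 = 15.6728
Total violation = 1.7823 + 15.6728 = 17.4551


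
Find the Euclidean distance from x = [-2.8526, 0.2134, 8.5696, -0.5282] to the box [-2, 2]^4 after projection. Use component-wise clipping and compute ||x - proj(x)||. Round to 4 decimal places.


Project each component onto [-2, 2].
clip(-2.8526) = -2.0, clip(0.2134) = 0.2134, clip(8.5696) = 2.0, clip(-0.5282) = -0.5282
Projection = [-2.0, 0.2134, 2.0, -0.5282]
Squared diffs: [0.7269, 0.0, 43.1596, 0.0]
Distance = sqrt(43.8865) = 6.6247


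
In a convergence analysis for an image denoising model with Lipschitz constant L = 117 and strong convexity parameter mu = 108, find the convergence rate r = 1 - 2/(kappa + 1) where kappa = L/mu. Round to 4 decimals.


Step 1: Compute the condition number.
kappa = L/mu = 117/108 = 1.0833
Step 2: Compute the convergence rate.
r = 1 - 2/(kappa + 1) = 1 - 2*mu/(L + mu) = (L - mu)/(L + mu) = 9/225 = 0.04


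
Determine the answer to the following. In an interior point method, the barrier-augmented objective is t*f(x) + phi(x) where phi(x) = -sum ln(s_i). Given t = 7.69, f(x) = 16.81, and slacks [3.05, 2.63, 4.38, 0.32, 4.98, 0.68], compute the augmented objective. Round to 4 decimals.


Step 1: Compute log-barrier.
ln values: [1.1151, 0.967, 1.477, -1.1394, 1.6054, -0.3857]
phi = -(1.1151 + 0.967 + 1.477 - 1.1394 + 1.6054 - 0.3857) = -3.6395
Step 2: Compute augmented objective.
t*f(x) = 7.69*16.81 = 129.2689
Total = 129.2689 - 3.6395 = 125.6294


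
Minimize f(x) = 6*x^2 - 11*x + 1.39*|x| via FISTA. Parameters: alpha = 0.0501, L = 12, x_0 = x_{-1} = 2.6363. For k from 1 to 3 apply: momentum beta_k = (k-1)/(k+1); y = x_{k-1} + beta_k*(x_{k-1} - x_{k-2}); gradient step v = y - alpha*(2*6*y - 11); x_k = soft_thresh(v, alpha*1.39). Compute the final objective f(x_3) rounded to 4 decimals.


FISTA on f(x) = 6*x^2 - 11*x + 1.39*|x|
L = 12, alpha = 0.0501
Iteration 1: beta = 0.0, y = 2.6363 + 0.0*(2.6363 - 2.6363) = 2.6363
  grad(y) = 20.6356, v = y - alpha*grad = 1.6025
  prox(v) = soft_thresh(1.6025, 0.0696) = 1.5328
Iteration 2: beta = 0.3333, y = 1.5328 + 0.3333*(1.5328 - 2.6363) = 1.165
  grad(y) = 2.9799, v = y - alpha*grad = 1.0157
  prox(v) = soft_thresh(1.0157, 0.0696) = 0.9461
Iteration 3: beta = 0.5, y = 0.9461 + 0.5*(0.9461 - 1.5328) = 0.6527
  grad(y) = -3.1678, v = y - alpha*grad = 0.8114
  prox(v) = soft_thresh(0.8114, 0.0696) = 0.7417
f(x_3) = 6*0.7417^2 - 11*0.7417 + 1.39*|0.7417| = -3.8271


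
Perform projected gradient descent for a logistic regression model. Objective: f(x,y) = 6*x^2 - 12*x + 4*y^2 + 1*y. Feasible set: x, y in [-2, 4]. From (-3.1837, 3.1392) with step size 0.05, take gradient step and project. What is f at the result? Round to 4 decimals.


Step 1: Compute gradient at (-3.1837, 3.1392).
grad_x = 2*6*-3.1837 - 12 = -50.2044
grad_y = 2*4*3.1392 + 1 = 26.1136
Step 2: Gradient step.
x_raw = -3.1837 - 0.05*-50.2044 = -0.6735
y_raw = 3.1392 - 0.05*26.1136 = 1.8335
Step 3: Project onto [-2, 4].
x_proj = clip(-0.6735) = -0.6735
y_proj = clip(1.8335) = 1.8335
Step 4: Evaluate f.
f(-0.6735, 1.8335) = 26.0839


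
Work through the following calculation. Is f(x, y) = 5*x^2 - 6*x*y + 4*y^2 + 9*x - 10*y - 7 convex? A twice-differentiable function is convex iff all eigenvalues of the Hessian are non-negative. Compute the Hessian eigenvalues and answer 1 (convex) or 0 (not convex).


The Hessian of f(x,y) = 5*x^2 - 6*x*y + 4*y^2 + 9*x - 10*y - 7 is:
H = [[10, -6], [-6, 8]]
Trace = 10 + 8 = 18
Determinant = 10*8 - (-6)^2 = 44
Discriminant = (18)^2 - 4*44 = 148.0
Eigenvalues: lambda_1 = 2.9172, lambda_2 = 15.0828
The function is convex.

1


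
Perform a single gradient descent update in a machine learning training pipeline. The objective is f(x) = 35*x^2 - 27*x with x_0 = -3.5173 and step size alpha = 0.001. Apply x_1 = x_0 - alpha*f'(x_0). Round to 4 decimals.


We compute the gradient at x_0 and apply the update.
f'(x) = 70*x - 27
f'(-3.5173) = 70*-3.5173 - 27 = -273.211
x_1 = -3.5173 - 0.001*-273.211 = -3.2441


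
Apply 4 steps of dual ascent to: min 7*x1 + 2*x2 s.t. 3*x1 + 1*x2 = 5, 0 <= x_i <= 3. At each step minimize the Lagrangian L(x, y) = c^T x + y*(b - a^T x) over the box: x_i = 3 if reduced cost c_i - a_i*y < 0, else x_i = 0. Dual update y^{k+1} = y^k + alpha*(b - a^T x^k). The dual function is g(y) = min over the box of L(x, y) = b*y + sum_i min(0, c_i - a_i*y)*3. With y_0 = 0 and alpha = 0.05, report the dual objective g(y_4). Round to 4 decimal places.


Dual ascent for LP: min 7*x1 + 2*x2, 3*x1 + 1*x2 = 5, 0 <= x_i <= 3
Step 1: y^k = 0.0, reduced costs: (7.0, 2.0)
  x^k = (0.0, 0.0), subgradient = b - a^T x = 5.0
  y^{k+1} = 0.0 + 0.05*5.0 = 0.25
Step 2: y^k = 0.25, reduced costs: (6.25, 1.75)
  x^k = (0.0, 0.0), subgradient = b - a^T x = 5.0
  y^{k+1} = 0.25 + 0.05*5.0 = 0.5
Step 3: y^k = 0.5, reduced costs: (5.5, 1.5)
  x^k = (0.0, 0.0), subgradient = b - a^T x = 5.0
  y^{k+1} = 0.5 + 0.05*5.0 = 0.75
Step 4: y^k = 0.75, reduced costs: (4.75, 1.25)
  x^k = (0.0, 0.0), subgradient = b - a^T x = 5.0
  y^{k+1} = 0.75 + 0.05*5.0 = 1.0
Dual objective at y_4 = 1.0: reduced costs (4.0, 1.0), box minimizer x = (0.0, 0.0)
g(y_4) = b*y + (c1 - a1*y)*x1 + (c2 - a2*y)*x2 = 5*1.0 + 4.0*0.0 + 1.0*0.0 = 5.0 + 0.0 + 0.0 = 5.0


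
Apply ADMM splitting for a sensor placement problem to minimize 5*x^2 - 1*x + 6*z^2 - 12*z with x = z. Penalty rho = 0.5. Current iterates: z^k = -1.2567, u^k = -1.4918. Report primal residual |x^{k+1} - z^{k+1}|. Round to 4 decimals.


ADMM iteration with rho = 0.5, z^k = -1.2567, u^k = -1.4918
Step 1: x-update.
Minimize 5*x^2 - 1*x + (0.5/2)*(x + 1.2567 - 1.4918)^2
FOC: (2*5 + 0.5)*x = 1 + 0.5*(-1.2567 + 1.4918)
x^{k+1} = 0.1064
Step 2: z-update.
Minimize 6*z^2 - 12*z + (0.5/2)*(0.1064 - z - 1.4918)^2
FOC: (2*6 + 0.5)*z = 12 + 0.5*(0.1064 - 1.4918)
z^{k+1} = 0.9046
Step 3: u-update.
u^{k+1} = -1.4918 + 0.1064 - 0.9046 = -2.29
Step 4: Primal residual = |0.1064 - 0.9046| = 0.7982


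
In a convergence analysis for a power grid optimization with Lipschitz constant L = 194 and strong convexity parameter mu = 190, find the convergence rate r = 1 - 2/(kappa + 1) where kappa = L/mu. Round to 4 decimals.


Step 1: Compute the condition number.
kappa = L/mu = 194/190 = 1.0211
Step 2: Compute the convergence rate.
r = 1 - 2/(kappa + 1) = 1 - 2*mu/(L + mu) = (L - mu)/(L + mu) = 4/384 = 0.0104


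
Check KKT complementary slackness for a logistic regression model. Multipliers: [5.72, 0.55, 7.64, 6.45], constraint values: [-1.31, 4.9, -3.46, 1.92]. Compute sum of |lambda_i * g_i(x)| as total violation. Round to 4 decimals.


KKT complementary slackness check:
lambda_1 * g_1 = 5.72 * -1.31 = -7.4932
lambda_2 * g_2 = 0.55 * 4.9 = 2.695
lambda_3 * g_3 = 7.64 * -3.46 = -26.4344
lambda_4 * g_4 = 6.45 * 1.92 = 12.384
Total violation = 7.4932 + 2.695 + 26.4344 + 12.384 = 49.0066


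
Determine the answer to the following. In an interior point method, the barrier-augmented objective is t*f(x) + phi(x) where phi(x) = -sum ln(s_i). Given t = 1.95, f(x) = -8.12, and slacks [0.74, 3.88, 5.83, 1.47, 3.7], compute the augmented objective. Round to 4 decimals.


Step 1: Compute log-barrier.
ln values: [-0.3011, 1.3558, 1.763, 0.3853, 1.3083]
phi = -(-0.3011 + 1.3558 + 1.763 + 0.3853 + 1.3083) = -4.5113
Step 2: Compute augmented objective.
t*f(x) = 1.95*-8.12 = -15.834
Total = -15.834 - 4.5113 = -20.3453


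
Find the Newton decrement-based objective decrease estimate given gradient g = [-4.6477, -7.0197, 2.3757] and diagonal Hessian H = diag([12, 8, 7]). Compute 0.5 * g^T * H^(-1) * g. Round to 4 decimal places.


Step 1: H is diagonal, so H^(-1) * g = [-0.3873, -0.8775, 0.3394].
Step 2: g^T H^(-1) g = sum_i g_i^2 / H_ii
  = (-4.6477)^2/12 + (-7.0197)^2/8 + (2.3757)^2/7
  = 1.8001 + 6.1595 + 0.8063 = 8.7659
Step 3: Objective decrease = 0.5 * g^T H^(-1) g = 4.3829


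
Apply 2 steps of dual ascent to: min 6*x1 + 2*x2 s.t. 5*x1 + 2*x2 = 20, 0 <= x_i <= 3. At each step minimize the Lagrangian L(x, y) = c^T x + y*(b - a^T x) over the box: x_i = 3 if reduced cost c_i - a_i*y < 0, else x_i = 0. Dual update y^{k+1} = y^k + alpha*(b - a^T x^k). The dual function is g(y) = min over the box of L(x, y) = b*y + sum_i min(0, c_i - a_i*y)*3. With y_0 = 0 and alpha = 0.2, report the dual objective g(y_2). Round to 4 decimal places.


Dual ascent for LP: min 6*x1 + 2*x2, 5*x1 + 2*x2 = 20, 0 <= x_i <= 3
Step 1: y^k = 0.0, reduced costs: (6.0, 2.0)
  x^k = (0.0, 0.0), subgradient = b - a^T x = 20.0
  y^{k+1} = 0.0 + 0.2*20.0 = 4.0
Step 2: y^k = 4.0, reduced costs: (-14.0, -6.0)
  x^k = (3.0, 3.0), subgradient = b - a^T x = -1.0
  y^{k+1} = 4.0 + 0.2*-1.0 = 3.8
Dual objective at y_2 = 3.8: reduced costs (-13.0, -5.6), box minimizer x = (3.0, 3.0)
g(y_2) = b*y + (c1 - a1*y)*x1 + (c2 - a2*y)*x2 = 20*3.8 + (-13.0)*3.0 + (-5.6)*3.0 = 76.0 - 39.0 - 16.8 = 20.2


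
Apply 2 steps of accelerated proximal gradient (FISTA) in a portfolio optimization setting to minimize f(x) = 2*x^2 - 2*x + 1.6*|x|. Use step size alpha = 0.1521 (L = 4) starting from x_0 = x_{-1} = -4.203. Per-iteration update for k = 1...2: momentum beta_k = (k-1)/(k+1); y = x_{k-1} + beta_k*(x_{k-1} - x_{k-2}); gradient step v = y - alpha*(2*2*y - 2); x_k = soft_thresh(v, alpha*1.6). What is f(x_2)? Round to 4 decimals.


FISTA on f(x) = 2*x^2 - 2*x + 1.6*|x|
L = 4, alpha = 0.1521
Iteration 1: beta = 0.0, y = -4.203 + 0.0*(-4.203 + 4.203) = -4.203
  grad(y) = -18.812, v = y - alpha*grad = -1.3417
  prox(v) = soft_thresh(-1.3417, 0.2434) = -1.0983
Iteration 2: beta = 0.3333, y = -1.0983 + 0.3333*(-1.0983 + 4.203) = -0.0634
  grad(y) = -2.2538, v = y - alpha*grad = 0.2794
  prox(v) = soft_thresh(0.2794, 0.2434) = 0.036
f(x_2) = 2*0.036^2 - 2*0.036 + 1.6*|0.036| = -0.0118


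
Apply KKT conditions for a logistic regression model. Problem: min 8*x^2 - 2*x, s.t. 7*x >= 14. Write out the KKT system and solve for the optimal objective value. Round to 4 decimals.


Step 1: Try lambda = 0 (constraint inactive).
x_unc = 2/(2*8) = 0.125
Check: 7*0.125 = 0.875 < 14 -- violated!
Step 2: Constraint must be active: 7*x = 14
x* = 14/7 = 2.0
lambda = (2*8*2.0 - 2)/7 = 4.2857
Step 3: Compute optimal value.
f(x*) = 8*2.0^2 - 2*2.0 = 28.0


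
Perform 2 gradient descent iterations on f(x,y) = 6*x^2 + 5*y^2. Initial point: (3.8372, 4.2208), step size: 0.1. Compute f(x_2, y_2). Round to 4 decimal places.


Gradient descent on f(x,y) = 6*x^2 + 5*y^2.
Starting point: (3.8372, 4.2208), alpha = 0.1
Step 1: grad_x = 2*6*3.8372 = 46.0464, grad_y = 2*5*4.2208 = 42.208
  x_1 = 3.8372 - 0.1*46.0464 = -0.7674
  y_1 = 4.2208 - 0.1*42.208 = 0.0
Step 2: grad_x = 2*6*-0.7674 = -9.2093, grad_y = 2*5*0.0 = 0.0
  x_2 = -0.7674 - 0.1*-9.2093 = 0.1535
  y_2 = 0.0 - 0.1*0.0 = 0.0
f(0.1535, 0.0) = 6*0.1535^2 + 5*0.0^2 = 0.1414


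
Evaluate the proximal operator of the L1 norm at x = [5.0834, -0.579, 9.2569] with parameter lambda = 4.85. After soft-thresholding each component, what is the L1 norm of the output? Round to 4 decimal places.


Soft-thresholding with lambda = 4.85:
prox(5.0834) = sign(5.0834)*max(|5.0834| - 4.85, 0) = 0.2334
prox(-0.579) = sign(-0.579)*max(|-0.579| - 4.85, 0) = 0.0
prox(9.2569) = sign(9.2569)*max(|9.2569| - 4.85, 0) = 4.4069
prox(x) = [0.2334, 0.0, 4.4069]
||prox(x)||_1 = 0.2334 + 0.0 + 4.4069 = 4.6403


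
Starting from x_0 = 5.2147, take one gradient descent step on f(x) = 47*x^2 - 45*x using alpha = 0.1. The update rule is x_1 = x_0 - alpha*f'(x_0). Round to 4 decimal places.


We compute the gradient at x_0 and apply the update.
f'(x) = 94*x - 45
f'(5.2147) = 94*5.2147 - 45 = 445.1818
x_1 = 5.2147 - 0.1*445.1818 = -39.3035


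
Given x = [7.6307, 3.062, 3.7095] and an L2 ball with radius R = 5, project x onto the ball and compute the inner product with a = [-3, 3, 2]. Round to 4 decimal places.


Step 1: Compute ||x|| (intermediates to 6 decimals).
||x|| = sqrt(7.6307^2 + 3.062^2 + 3.7095^2) = 9.020189
Step 2: Project.
Since ||x|| > R, scale = R/||x|| = 5/9.020189 = 0.554312, proj(x) = scale * x
proj(x) = [4.229789, 1.697303, 2.05622]
Step 3: Dot product.
a^T * proj(x) = -3*4.229789 + 3*1.697303 + 2*2.05622 = -3.485


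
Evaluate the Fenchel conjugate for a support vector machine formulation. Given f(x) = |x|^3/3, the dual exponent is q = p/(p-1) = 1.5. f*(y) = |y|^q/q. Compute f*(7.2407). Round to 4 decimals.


The conjugate exponent q satisfies 1/p + 1/q = 1.
p = 3, so q = 3/(3 - 1) = 1.5
|y|^q = 7.2407^1.5 = 19.4837
f*(7.2407) = 19.4837 / 1.5 = 12.9891


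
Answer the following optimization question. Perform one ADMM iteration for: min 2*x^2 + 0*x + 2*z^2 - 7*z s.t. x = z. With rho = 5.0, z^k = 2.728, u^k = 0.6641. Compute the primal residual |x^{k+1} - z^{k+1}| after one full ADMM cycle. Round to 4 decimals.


ADMM iteration with rho = 5.0, z^k = 2.728, u^k = 0.6641
Step 1: x-update.
Minimize 2*x^2 + 0*x + (5.0/2)*(x - 2.728 + 0.6641)^2
FOC: (2*2 + 5.0)*x = 0 + 5.0*(2.728 - 0.6641)
x^{k+1} = 1.1466
Step 2: z-update.
Minimize 2*z^2 - 7*z + (5.0/2)*(1.1466 - z + 0.6641)^2
FOC: (2*2 + 5.0)*z = 7 + 5.0*(1.1466 + 0.6641)
z^{k+1} = 1.7837
Step 3: u-update.
u^{k+1} = 0.6641 + 1.1466 - 1.7837 = 0.027
Step 4: Primal residual = |1.1466 - 1.7837| = 0.6371


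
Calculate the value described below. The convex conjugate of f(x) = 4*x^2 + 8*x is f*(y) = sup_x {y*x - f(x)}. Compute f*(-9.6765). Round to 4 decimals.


f*(y) = sup_x {y*x - a*x^2 - b*x} = sup_x {(y-b)*x - a*x^2}
FOC: (y - b) - 2a*x = 0 => x* = (y - b)/(2a)
x* = (-9.6765 - 8)/(2*4) = -2.2096
f*(-9.6765) = (y-b)^2/(4a) = (-9.6765 - 8)^2/(4*4)
= 312.4587/16 = 19.5287


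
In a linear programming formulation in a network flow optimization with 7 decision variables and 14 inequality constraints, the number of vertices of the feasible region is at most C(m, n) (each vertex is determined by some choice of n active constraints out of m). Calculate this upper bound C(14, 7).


Each vertex corresponds to some choice of n active constraints out of m, so the number of vertices is at most C(m, n) = m! / (n!(m-n)!).
m = 14, n = 7
Numerator: 14 * 13 * 12 * 11 * 10 * 9 * 8
Denominator: 7! = 5040
C(14, 7) = 3432


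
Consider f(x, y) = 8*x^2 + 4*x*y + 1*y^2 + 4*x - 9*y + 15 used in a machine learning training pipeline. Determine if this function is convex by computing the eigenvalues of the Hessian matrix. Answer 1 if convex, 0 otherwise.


The Hessian of f(x,y) = 8*x^2 + 4*x*y + 1*y^2 + 4*x - 9*y + 15 is:
H = [[16, 4], [4, 2]]
Trace = 16 + 2 = 18
Determinant = 16*2 - (4)^2 = 16
Discriminant = (18)^2 - 4*16 = 260.0
Eigenvalues: lambda_1 = 0.9377, lambda_2 = 17.0623
The function is convex.

1


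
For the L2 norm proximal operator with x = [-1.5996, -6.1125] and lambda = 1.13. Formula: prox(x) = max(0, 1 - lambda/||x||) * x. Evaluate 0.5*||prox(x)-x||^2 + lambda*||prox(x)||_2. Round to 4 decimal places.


Step 1: Compute ||x||.
||x|| = 6.3183
Step 2: Compute scaling factor.
scale = max(0, 1 - 1.13/6.3183) = 0.8212
Step 3: prox(x) = [-1.3135, -5.0193]
||prox(x)|| = 5.1883
Step 4: Proximal objective.
0.5*||prox-x||^2 = 0.6385
lambda*||prox|| = 5.8628
Total = 6.5013


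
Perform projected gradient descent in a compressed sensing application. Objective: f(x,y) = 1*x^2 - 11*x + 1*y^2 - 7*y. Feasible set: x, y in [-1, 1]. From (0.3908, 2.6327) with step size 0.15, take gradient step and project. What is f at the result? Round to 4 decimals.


Step 1: Compute gradient at (0.3908, 2.6327).
grad_x = 2*1*0.3908 - 11 = -10.2184
grad_y = 2*1*2.6327 - 7 = -1.7346
Step 2: Gradient step.
x_raw = 0.3908 - 0.15*-10.2184 = 1.9236
y_raw = 2.6327 - 0.15*-1.7346 = 2.8929
Step 3: Project onto [-1, 1].
x_proj = clip(1.9236) = 1.0
y_proj = clip(2.8929) = 1.0
Step 4: Evaluate f.
f(1.0, 1.0) = -16.0


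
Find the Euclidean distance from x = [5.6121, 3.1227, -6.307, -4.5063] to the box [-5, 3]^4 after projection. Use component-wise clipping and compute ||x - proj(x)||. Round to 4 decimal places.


Project each component onto [-5, 3].
clip(5.6121) = 3.0, clip(3.1227) = 3.0, clip(-6.307) = -5.0, clip(-4.5063) = -4.5063
Projection = [3.0, 3.0, -5.0, -4.5063]
Squared diffs: [6.8231, 0.0151, 1.7082, 0.0]
Distance = sqrt(8.5464) = 2.9234


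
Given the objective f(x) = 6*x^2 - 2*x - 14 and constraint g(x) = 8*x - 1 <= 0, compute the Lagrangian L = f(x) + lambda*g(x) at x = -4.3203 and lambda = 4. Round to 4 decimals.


Step 1: Evaluate f(x).
f(-4.3203) = 6*(-4.3203)^2 - 2*(-4.3203) - 14 = 106.6306
Step 2: Evaluate g(x).
g(-4.3203) = 8*-4.3203 - 1 = -35.5624
Step 3: Compute Lagrangian.
L = 106.6306 + 4*-35.5624 = -35.619


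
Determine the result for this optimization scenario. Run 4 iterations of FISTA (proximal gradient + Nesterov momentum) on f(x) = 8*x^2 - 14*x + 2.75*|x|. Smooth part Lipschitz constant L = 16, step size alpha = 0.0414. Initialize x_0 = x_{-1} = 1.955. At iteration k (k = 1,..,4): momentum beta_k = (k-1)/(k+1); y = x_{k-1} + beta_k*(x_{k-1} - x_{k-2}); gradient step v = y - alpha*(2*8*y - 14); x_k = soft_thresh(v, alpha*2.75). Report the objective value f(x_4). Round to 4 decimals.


FISTA on f(x) = 8*x^2 - 14*x + 2.75*|x|
L = 16, alpha = 0.0414
Iteration 1: beta = 0.0, y = 1.955 + 0.0*(1.955 - 1.955) = 1.955
  grad(y) = 17.28, v = y - alpha*grad = 1.2396
  prox(v) = soft_thresh(1.2396, 0.1139) = 1.1258
Iteration 2: beta = 0.3333, y = 1.1258 + 0.3333*(1.1258 - 1.955) = 0.8493
  grad(y) = -0.4105, v = y - alpha*grad = 0.8663
  prox(v) = soft_thresh(0.8663, 0.1139) = 0.7525
Iteration 3: beta = 0.5, y = 0.7525 + 0.5*(0.7525 - 1.1258) = 0.5659
  grad(y) = -4.9463, v = y - alpha*grad = 0.7706
  prox(v) = soft_thresh(0.7706, 0.1139) = 0.6568
Iteration 4: beta = 0.6, y = 0.6568 + 0.6*(0.6568 - 0.7525) = 0.5994
  grad(y) = -4.4103, v = y - alpha*grad = 0.7819
  prox(v) = soft_thresh(0.7819, 0.1139) = 0.6681
f(x_4) = 8*0.6681^2 - 14*0.6681 + 2.75*|0.6681| = -3.9453


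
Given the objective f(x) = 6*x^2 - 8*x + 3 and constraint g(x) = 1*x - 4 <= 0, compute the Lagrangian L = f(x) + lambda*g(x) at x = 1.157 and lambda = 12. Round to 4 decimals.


Step 1: Evaluate f(x).
f(1.157) = 6*1.157^2 - 8*1.157 + 3 = 1.7759
Step 2: Evaluate g(x).
g(1.157) = 1*1.157 - 4 = -2.843
Step 3: Compute Lagrangian.
L = 1.7759 + 12*-2.843 = -32.3401


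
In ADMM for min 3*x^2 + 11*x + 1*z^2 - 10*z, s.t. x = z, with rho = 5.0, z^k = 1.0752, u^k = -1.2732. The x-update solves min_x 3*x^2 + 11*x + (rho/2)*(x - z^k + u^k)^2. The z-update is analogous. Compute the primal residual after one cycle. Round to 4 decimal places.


ADMM iteration with rho = 5.0, z^k = 1.0752, u^k = -1.2732
Step 1: x-update.
Minimize 3*x^2 + 11*x + (5.0/2)*(x - 1.0752 - 1.2732)^2
FOC: (2*3 + 5.0)*x = -11 + 5.0*(1.0752 + 1.2732)
x^{k+1} = 0.0675
Step 2: z-update.
Minimize 1*z^2 - 10*z + (5.0/2)*(0.0675 - z - 1.2732)^2
FOC: (2*1 + 5.0)*z = 10 + 5.0*(0.0675 - 1.2732)
z^{k+1} = 0.5673
Step 3: u-update.
u^{k+1} = -1.2732 + 0.0675 - 0.5673 = -1.7731
Step 4: Primal residual = |0.0675 - 0.5673| = 0.4999


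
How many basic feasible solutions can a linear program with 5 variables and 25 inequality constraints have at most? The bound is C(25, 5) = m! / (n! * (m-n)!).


Each vertex corresponds to some choice of n active constraints out of m, so the number of vertices is at most C(m, n) = m! / (n!(m-n)!).
m = 25, n = 5
Numerator: 25 * 24 * 23 * 22 * 21
Denominator: 5! = 120
C(25, 5) = 53130


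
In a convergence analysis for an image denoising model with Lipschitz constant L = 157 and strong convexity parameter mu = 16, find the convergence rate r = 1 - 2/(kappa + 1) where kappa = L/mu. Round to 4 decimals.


Step 1: Compute the condition number.
kappa = L/mu = 157/16 = 9.8125
Step 2: Compute the convergence rate.
r = 1 - 2/(kappa + 1) = 1 - 2*mu/(L + mu) = (L - mu)/(L + mu) = 141/173 = 0.815


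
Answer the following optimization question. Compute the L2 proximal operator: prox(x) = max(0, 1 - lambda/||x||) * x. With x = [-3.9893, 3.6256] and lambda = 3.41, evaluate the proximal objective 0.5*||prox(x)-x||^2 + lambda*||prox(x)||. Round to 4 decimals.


Step 1: Compute ||x||.
||x|| = 5.3907
Step 2: Compute scaling factor.
scale = max(0, 1 - 3.41/5.3907) = 0.3674
Step 3: prox(x) = [-1.4658, 1.3321]
||prox(x)|| = 1.9807
Step 4: Proximal objective.
0.5*||prox-x||^2 = 5.8141
lambda*||prox|| = 6.7542
Total = 12.5682


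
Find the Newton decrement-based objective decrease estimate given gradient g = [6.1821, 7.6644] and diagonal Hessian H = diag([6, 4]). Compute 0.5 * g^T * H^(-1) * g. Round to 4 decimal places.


Step 1: H is diagonal, so H^(-1) * g = [1.0304, 1.9161].
Step 2: g^T H^(-1) g = sum_i g_i^2 / H_ii
  = (6.1821)^2/6 + (7.6644)^2/4
  = 6.3697 + 14.6858 = 21.0555
Step 3: Objective decrease = 0.5 * g^T H^(-1) g = 10.5277


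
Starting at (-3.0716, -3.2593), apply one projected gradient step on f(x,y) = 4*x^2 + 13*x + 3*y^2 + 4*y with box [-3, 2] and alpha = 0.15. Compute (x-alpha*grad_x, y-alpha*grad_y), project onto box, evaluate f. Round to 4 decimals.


Step 1: Compute gradient at (-3.0716, -3.2593).
grad_x = 2*4*-3.0716 + 13 = -11.5728
grad_y = 2*3*-3.2593 + 4 = -15.5558
Step 2: Gradient step.
x_raw = -3.0716 - 0.15*-11.5728 = -1.3357
y_raw = -3.2593 - 0.15*-15.5558 = -0.9259
Step 3: Project onto [-3, 2].
x_proj = clip(-1.3357) = -1.3357
y_proj = clip(-0.9259) = -0.9259
Step 4: Evaluate f.
f(-1.3357, -0.9259) = -11.3594


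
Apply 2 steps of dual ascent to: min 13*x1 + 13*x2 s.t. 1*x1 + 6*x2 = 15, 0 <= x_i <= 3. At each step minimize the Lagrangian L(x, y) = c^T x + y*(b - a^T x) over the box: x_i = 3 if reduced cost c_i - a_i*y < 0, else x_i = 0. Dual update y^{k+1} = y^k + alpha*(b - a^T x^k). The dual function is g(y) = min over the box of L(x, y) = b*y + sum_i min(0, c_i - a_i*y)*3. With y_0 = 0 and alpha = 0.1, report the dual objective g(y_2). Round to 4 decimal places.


Dual ascent for LP: min 13*x1 + 13*x2, 1*x1 + 6*x2 = 15, 0 <= x_i <= 3
Step 1: y^k = 0.0, reduced costs: (13.0, 13.0)
  x^k = (0.0, 0.0), subgradient = b - a^T x = 15.0
  y^{k+1} = 0.0 + 0.1*15.0 = 1.5
Step 2: y^k = 1.5, reduced costs: (11.5, 4.0)
  x^k = (0.0, 0.0), subgradient = b - a^T x = 15.0
  y^{k+1} = 1.5 + 0.1*15.0 = 3.0
Dual objective at y_2 = 3.0: reduced costs (10.0, -5.0), box minimizer x = (0.0, 3.0)
g(y_2) = b*y + (c1 - a1*y)*x1 + (c2 - a2*y)*x2 = 15*3.0 + 10.0*0.0 + (-5.0)*3.0 = 45.0 + 0.0 - 15.0 = 30.0
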